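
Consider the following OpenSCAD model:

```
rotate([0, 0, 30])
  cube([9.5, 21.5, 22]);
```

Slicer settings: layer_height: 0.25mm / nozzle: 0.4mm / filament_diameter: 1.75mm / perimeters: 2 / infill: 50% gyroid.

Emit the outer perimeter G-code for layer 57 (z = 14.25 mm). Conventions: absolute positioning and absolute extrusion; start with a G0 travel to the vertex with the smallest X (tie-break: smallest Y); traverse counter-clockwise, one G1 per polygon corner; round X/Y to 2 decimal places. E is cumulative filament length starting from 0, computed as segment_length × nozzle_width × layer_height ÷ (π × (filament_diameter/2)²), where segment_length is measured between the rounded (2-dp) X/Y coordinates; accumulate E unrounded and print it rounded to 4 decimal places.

G0 X-10.75 Y18.62 Z14.25
G1 X0.00 Y0.00 E0.8939
G1 X8.23 Y4.75 E1.2889
G1 X-2.52 Y23.37 E2.1828
G1 X-10.75 Y18.62 E2.5779

At z = 14.25 mm: the cube is present — its section is the full 9.5×21.5 rectangle; (rotated 30° about Z; rotation is an isometry so areas/perimeters/island counts are preserved). The outline is a single polygon with 4 vertices. Extrusion per mm of travel: 0.4 × 0.25 / (π × 0.875²) = 0.041575. Accumulating E over each segment gives final E = 2.5779.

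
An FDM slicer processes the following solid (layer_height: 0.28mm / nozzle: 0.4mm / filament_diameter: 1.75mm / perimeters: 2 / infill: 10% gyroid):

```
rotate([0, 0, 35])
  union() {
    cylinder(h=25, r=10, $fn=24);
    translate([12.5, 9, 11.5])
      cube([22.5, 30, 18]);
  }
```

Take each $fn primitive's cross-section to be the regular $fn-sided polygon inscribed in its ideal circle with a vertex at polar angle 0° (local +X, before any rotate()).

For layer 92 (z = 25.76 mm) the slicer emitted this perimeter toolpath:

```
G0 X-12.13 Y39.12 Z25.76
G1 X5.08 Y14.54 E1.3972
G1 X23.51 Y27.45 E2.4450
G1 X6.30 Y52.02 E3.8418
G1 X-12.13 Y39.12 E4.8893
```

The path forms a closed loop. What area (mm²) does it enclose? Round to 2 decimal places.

675.01 mm²

Apply the shoelace formula to the sequence of (X, Y) vertices; enclosed area = 675.01 mm².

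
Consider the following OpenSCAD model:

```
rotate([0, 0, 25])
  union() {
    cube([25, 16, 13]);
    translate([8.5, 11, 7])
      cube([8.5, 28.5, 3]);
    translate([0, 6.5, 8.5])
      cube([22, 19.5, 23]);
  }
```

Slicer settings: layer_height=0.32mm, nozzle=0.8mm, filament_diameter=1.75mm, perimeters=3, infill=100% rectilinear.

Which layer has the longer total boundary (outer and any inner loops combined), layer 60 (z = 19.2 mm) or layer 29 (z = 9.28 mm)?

Layer 60 (z = 19.2): the cube does not reach this height (z outside [0, 13]); the cube at (8.5, 11) is not intersected at this z (z outside [7, 10]); the cube at (0, 6.5) is present — its section is the full 22×19.5 rectangle (perimeter 83.00 mm); Combining (union): only the 22×19.5 cube at (0, 6.5) is present, so the union is just that shape — boundary = 83.00 mm; (whole slice rotated 25° about Z — lengths, areas and connectivity unchanged). So its perimeter = 83.00 mm. Layer 29 (z = 9.28): the 25×16 cube contributes its full rectangle (perimeter 82.00 mm); the cube at (8.5, 11) is present — its section is the full 8.5×28.5 rectangle (perimeter 74.00 mm); the 22×19.5 cube at (0, 6.5) contributes its full rectangle (perimeter 83.00 mm); Combining (union): the regions partially overlap (shared area 336.50 mm²), so the edge portions inside another operand are dropped and the merged outline is re-measured after clipping — boundary = 129.00 mm; (whole slice rotated 25° about Z — lengths, areas and connectivity unchanged). So its perimeter = 129.00 mm. Layer 29 is larger (129.00 vs 83.00 mm).

layer 29 (z = 9.28 mm)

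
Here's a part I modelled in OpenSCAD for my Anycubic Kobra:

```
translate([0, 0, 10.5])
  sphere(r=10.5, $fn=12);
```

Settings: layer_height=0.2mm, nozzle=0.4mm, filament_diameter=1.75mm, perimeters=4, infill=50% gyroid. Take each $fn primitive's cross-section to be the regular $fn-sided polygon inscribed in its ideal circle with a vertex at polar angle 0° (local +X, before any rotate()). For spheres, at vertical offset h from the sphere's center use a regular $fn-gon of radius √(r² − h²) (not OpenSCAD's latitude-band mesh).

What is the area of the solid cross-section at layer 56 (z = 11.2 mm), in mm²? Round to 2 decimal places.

329.28 mm²

At z = 11.2 mm: the sphere: section is a regular 12-gon, circumradius = √(r²−h²) = √(10.5²−0.7²) = 10.477 (area = (12/2)·10.477²·sin(360°/12) = 329.28 mm²). Overall, the cross-section is a single solid region. Net area = 329.28 mm².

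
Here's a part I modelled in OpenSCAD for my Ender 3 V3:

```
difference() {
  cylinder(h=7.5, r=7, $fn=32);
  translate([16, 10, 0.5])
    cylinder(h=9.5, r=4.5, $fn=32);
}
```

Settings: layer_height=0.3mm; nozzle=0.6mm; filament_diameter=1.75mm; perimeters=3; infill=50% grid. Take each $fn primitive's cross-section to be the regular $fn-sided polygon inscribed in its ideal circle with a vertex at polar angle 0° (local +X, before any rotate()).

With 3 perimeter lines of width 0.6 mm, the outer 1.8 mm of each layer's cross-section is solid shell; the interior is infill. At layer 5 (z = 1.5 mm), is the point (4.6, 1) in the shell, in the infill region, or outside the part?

infill

At z = 1.5 mm: the r=7 cylinder contributes a regular 32-gon of circumradius 7; the r=4.5 cylinder at (16, 10) contributes a regular 32-gon of circumradius 4.5; Taking the first minus the rest: starting from the r=7 cylinder, the r=4.5 cylinder at (16, 10) misses the remaining region (no effect) — 1 connected region. Overall, the cross-section is a single solid region. The nearest boundary edge runs (6.47, 2.68)→(6.87, 1.37); distance from the point to it = 2.27 mm. The point is inside the cross-section and 2.27 mm from the nearest boundary — more than the 1.8 mm shell width (3 × 0.6), so it's in the infill interior.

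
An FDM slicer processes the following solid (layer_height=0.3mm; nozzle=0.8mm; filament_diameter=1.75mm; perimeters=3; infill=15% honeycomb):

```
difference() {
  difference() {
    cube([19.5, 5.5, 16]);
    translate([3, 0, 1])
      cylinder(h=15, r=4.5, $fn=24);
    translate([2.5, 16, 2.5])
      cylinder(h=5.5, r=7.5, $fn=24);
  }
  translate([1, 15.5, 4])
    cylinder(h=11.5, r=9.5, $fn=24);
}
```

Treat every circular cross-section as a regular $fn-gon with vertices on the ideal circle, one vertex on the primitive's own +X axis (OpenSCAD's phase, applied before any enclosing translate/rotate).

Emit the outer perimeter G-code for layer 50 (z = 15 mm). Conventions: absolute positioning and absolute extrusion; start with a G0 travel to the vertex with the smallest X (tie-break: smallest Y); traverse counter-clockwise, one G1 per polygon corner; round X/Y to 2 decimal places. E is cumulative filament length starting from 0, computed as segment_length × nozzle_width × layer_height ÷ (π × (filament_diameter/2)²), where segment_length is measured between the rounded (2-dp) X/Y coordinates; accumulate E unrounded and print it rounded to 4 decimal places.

G0 X0.00 Y3.32 Z15.00
G1 X0.75 Y3.90 E0.0946
G1 X1.84 Y4.35 E0.2123
G1 X3.00 Y4.50 E0.3290
G1 X4.16 Y4.35 E0.4457
G1 X5.25 Y3.90 E0.5633
G1 X6.18 Y3.18 E0.6807
G1 X6.90 Y2.25 E0.7981
G1 X7.35 Y1.16 E0.9157
G1 X7.50 Y0.00 E1.0324
G1 X19.50 Y0.00 E2.2298
G1 X19.50 Y5.50 E2.7786
G1 X0.00 Y5.50 E4.7243
G1 X0.00 Y3.32 E4.9418

At z = 15 mm: the cube (footprint 19.5×5.5) is included at this height; the r=4.5 cylinder at (3, 0) gives a regular 24-gon of circumradius 4.5 (constant along its height); the cylinder at (2.5, 16) is absent (z outside [2.5, 8]); Taking the first minus the rest: starting from the 19.5×5.5 cube, the r=4.5 cylinder at (3, 0) partially overlaps it — only the 28.06 mm² overlap (of its 62.89 mm²) is removed, clipping the outline — 1 connected region; the cylinder at (1, 15.5): section is a regular 24-gon, circumradius r=9.5; After the difference (first − rest): starting from that combined region, the r=9.5 cylinder at (1, 15.5) misses the remaining region (no effect) — 1 connected region. The outline is a single polygon with 13 vertices. Extrusion per mm of travel: 0.8 × 0.3 / (π × 0.875²) = 0.099780. Accumulating E over each segment gives final E = 4.9418.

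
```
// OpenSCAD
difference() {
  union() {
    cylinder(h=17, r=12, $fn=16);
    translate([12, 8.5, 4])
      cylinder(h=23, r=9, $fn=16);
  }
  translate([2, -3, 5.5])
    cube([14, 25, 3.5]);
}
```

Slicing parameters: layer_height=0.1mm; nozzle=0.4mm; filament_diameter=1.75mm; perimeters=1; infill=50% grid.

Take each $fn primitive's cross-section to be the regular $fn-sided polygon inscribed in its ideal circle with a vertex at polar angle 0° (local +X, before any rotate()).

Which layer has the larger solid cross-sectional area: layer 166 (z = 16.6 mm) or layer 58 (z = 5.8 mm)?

Layer 166 (z = 16.6): the r=12 cylinder contributes a regular 16-gon of circumradius 12 (area = (16/2)·12.000²·sin(360°/16) = 440.85 mm²); the r=9 cylinder at (12, 8.5) gives a regular 16-gon of circumradius 9 (constant along its height) (area = (16/2)·9.000²·sin(360°/16) = 247.98 mm²); Merging all regions: the regions partially overlap — summed areas 688.83 mm² minus the doubly-counted overlap 59.77 mm² gives 629.06 mm² — area = 629.06 mm²; the cube at (2, -3) is not intersected at this z (z outside [5.5, 9]); Subtracting the remaining from the first: none of the subtracted shapes is present at this height, so that combined region is unchanged — area = 629.06 mm². So its area = 629.06 mm². Layer 58 (z = 5.8): the r=12 cylinder gives a regular 16-gon of circumradius 12 (constant along its height) (area = (16/2)·12.000²·sin(360°/16) = 440.85 mm²); the r=9 cylinder at (12, 8.5) gives a regular 16-gon of circumradius 9 (constant along its height) (area = (16/2)·9.000²·sin(360°/16) = 247.98 mm²); Combining (union): the regions partially overlap — summed areas 688.83 mm² minus the doubly-counted overlap 59.77 mm² gives 629.06 mm² — area = 629.06 mm²; the cube at (2, -3) is present — its section is the full 14×25 rectangle (area 350.00 mm²); After the difference (first − rest): starting from the result so far (629.06 mm²), the 14×25 cube at (2, -3) partially overlaps it — only the 248.61 mm² overlap (of its 350.00 mm²) is removed, clipping the outline — area = 380.45 mm². So its area = 380.45 mm². Layer 166 is larger (629.06 vs 380.45 mm²).

layer 166 (z = 16.6 mm)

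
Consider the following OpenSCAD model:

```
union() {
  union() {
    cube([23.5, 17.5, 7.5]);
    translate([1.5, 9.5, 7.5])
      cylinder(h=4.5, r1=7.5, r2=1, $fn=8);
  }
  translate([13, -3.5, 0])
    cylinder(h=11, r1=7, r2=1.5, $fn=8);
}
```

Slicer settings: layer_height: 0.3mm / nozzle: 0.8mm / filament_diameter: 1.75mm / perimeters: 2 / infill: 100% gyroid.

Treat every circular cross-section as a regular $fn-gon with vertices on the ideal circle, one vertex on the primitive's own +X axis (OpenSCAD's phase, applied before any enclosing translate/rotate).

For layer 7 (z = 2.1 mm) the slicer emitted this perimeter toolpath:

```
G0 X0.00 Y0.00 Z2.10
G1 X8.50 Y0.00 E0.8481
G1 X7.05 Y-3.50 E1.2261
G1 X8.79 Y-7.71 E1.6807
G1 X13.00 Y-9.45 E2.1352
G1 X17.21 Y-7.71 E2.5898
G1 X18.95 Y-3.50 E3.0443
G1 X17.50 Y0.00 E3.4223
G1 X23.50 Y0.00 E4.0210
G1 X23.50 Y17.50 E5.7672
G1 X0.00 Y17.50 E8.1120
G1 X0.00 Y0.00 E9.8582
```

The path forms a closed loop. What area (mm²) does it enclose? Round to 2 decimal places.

Apply the shoelace formula to the sequence of (X, Y) vertices; enclosed area = 497.92 mm².

497.92 mm²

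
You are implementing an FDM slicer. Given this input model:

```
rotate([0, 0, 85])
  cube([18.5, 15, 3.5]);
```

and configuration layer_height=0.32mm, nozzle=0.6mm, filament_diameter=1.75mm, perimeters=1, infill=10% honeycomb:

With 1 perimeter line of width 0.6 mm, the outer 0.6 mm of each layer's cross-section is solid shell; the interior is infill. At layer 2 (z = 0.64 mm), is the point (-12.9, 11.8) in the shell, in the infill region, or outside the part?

infill

At z = 0.64 mm: the 18.5×15 cube contributes its full rectangle; (whole slice rotated 85° about Z — lengths, areas and connectivity unchanged). Overall, the cross-section is a single solid region. Undo the 85° rotation: the query point maps to (10.631, 13.879) in the un-rotated model frame. The nearest boundary edge runs (18.50, 15.00)→(0.00, 15.00); distance from the point to it = 1.12 mm. The point is inside the cross-section and 1.12 mm from the nearest boundary — more than the 0.6 mm shell width (1 × 0.6), so it's in the infill interior.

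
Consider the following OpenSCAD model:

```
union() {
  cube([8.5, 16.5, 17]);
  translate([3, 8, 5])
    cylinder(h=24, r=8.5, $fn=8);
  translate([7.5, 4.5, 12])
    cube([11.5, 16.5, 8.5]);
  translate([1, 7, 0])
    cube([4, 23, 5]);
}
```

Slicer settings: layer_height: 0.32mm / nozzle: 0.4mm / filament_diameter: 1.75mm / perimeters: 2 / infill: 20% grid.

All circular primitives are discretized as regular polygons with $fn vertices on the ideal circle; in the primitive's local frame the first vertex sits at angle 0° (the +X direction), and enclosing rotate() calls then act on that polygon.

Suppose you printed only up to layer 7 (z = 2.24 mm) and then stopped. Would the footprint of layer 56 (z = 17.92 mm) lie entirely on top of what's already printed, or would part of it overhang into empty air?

part overhangs

Compare the two slices. At z = 2.24: the 8.5×16.5 cube contributes its full rectangle (area 140.25 mm²); the cylinder at (3, 8) is not intersected at this z (z outside [5, 29]); the cube at (7.5, 4.5) is not intersected at this z (z outside [12, 20.5]); the 4×23 cube at (1, 7) contributes its full rectangle (area 92.00 mm²); Combining (union): the regions partially overlap — summed areas 232.25 mm² minus the doubly-counted overlap 38.00 mm² gives 194.25 mm² — area = 194.25 mm². At z = 17.92: the cube is not intersected at this z (z outside [0, 17]); the r=8.5 cylinder at (3, 8) contributes a regular 8-gon of circumradius 8.5 (area = (8/2)·8.500²·sin(360°/8) = 204.35 mm²); the cube at (7.5, 4.5) (footprint 11.5×16.5) is included at this height (area 189.75 mm²); the cube at (1, 7) does not reach this height (z outside [0, 5]); Combining (union): the regions partially overlap — summed areas 394.10 mm² minus the doubly-counted overlap 28.50 mm² gives 365.61 mm² — area = 365.61 mm². Checking containment: at z = 17.92 the cross-section extends beyond the z = 2.24 cross-section by about 235.90 mm².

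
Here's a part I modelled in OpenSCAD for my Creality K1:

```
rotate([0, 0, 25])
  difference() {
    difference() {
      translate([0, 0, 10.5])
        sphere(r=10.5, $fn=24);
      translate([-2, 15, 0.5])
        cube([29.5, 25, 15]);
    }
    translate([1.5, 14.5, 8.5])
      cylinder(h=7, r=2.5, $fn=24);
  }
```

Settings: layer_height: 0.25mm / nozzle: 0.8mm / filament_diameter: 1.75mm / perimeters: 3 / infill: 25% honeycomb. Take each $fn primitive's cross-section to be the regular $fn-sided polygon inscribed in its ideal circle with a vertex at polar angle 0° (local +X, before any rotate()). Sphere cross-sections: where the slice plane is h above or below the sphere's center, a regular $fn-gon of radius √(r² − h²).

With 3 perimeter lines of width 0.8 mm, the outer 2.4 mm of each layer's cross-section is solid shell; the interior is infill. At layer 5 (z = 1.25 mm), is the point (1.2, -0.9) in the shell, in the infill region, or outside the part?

At z = 1.25 mm: the sphere: section is a regular 24-gon, circumradius = √(r²−h²) = √(10.5²−9.25²) = 4.969; the cube at (-2, 15) (footprint 29.5×25) is included at this height; Subtracting the remaining from the first: starting from the r=10.5 sphere, the 29.5×25 cube at (-2, 15) misses the remaining region (no effect) — 1 connected region; the cylinder at (1.5, 14.5) is absent (z outside [8.5, 15.5]); After the difference (first − rest): none of the subtracted shapes is present at this height, so that combined region is unchanged — 1 connected region; (whole slice rotated 25° about Z — lengths, areas and connectivity unchanged). Overall, the cross-section is a single solid region. Undo the 25° rotation: the query point maps to (0.707, -1.323) in the un-rotated model frame. The nearest boundary edge runs (2.48, -4.30)→(1.29, -4.80); distance from the point to it = 3.43 mm. The point is inside the cross-section and 3.43 mm from the nearest boundary — more than the 2.4 mm shell width (3 × 0.8), so it's in the infill interior.

infill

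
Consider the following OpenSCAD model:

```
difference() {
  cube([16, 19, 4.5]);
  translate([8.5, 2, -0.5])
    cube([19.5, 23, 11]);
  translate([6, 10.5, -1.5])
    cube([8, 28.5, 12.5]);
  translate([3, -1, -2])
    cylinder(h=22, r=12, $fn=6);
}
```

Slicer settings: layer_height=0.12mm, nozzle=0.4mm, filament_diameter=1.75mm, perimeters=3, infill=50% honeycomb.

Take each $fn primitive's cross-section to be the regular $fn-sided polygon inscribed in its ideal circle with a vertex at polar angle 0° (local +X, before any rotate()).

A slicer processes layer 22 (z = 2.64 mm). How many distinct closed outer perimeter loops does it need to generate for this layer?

2

At z = 2.64 mm: the cube (footprint 16×19) is included at this height; the cube at (8.5, 2) is present — its section is the full 19.5×23 rectangle; the cube at (6, 10.5) is present — its section is the full 8×28.5 rectangle; the r=12 cylinder at (3, -1) gives a regular 6-gon of circumradius 12 (constant along its height); Taking the first minus the rest: starting from the 16×19 cube, the 19.5×23 cube at (8.5, 2) partially overlaps it — only the 127.50 mm² overlap (of its 448.50 mm²) is removed, clipping the outline; the 8×28.5 cube at (6, 10.5) partially overlaps it — only the 21.25 mm² overlap (of its 228.00 mm²) is removed, clipping the outline; the r=12 cylinder at (3, -1) partially overlaps it — only the 90.53 mm² overlap (of its 374.12 mm²) is removed, clipping the outline — 2 connected regions. The result has 2 disconnected regions.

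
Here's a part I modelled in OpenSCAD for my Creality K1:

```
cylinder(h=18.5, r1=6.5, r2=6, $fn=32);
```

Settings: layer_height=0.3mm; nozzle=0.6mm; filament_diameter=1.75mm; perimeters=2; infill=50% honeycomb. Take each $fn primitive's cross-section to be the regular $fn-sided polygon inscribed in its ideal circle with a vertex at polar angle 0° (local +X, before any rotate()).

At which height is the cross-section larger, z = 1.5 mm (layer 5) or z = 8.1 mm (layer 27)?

layer 5 (z = 1.5 mm)

Layer 5 (z = 1.5): the cone (r1=6.5→r2=6) has section circumradius 6.459 here — a regular 32-gon (area = (32/2)·6.459²·sin(360°/32) = 130.24 mm²). So its area = 130.24 mm². Layer 27 (z = 8.1): the cone: at t=0.438 of its height the radius interpolates to r₁+(r₂−r₁)t = 6.281, giving a regular 32-gon of that circumradius (area = (32/2)·6.281²·sin(360°/32) = 123.15 mm²). So its area = 123.15 mm². Layer 5 is larger (130.24 vs 123.15 mm²).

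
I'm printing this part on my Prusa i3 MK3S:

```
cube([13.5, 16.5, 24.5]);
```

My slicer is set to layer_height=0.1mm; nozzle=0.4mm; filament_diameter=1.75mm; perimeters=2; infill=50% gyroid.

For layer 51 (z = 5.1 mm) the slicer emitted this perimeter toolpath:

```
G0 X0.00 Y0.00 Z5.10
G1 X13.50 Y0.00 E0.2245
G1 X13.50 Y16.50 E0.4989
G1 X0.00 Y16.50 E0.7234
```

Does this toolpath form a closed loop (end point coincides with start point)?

no

Start point (G0): (0.00, 0.00). End point (last G1): the path does not return to the start — open.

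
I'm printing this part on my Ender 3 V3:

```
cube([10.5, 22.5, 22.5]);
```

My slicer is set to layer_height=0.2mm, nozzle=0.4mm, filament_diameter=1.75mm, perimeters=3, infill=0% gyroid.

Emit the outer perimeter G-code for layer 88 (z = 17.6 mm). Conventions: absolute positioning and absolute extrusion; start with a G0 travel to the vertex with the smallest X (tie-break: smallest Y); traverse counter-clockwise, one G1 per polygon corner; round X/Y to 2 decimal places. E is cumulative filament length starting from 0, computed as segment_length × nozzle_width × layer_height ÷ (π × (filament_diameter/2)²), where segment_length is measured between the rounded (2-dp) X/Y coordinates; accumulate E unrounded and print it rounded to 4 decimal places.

G0 X0.00 Y0.00 Z17.60
G1 X10.50 Y0.00 E0.3492
G1 X10.50 Y22.50 E1.0976
G1 X0.00 Y22.50 E1.4468
G1 X0.00 Y0.00 E2.1952

At z = 17.6 mm: the cube (footprint 10.5×22.5) is included at this height. The outline is a single polygon with 4 vertices. Extrusion per mm of travel: 0.4 × 0.2 / (π × 0.875²) = 0.033260. Accumulating E over each segment gives final E = 2.1952.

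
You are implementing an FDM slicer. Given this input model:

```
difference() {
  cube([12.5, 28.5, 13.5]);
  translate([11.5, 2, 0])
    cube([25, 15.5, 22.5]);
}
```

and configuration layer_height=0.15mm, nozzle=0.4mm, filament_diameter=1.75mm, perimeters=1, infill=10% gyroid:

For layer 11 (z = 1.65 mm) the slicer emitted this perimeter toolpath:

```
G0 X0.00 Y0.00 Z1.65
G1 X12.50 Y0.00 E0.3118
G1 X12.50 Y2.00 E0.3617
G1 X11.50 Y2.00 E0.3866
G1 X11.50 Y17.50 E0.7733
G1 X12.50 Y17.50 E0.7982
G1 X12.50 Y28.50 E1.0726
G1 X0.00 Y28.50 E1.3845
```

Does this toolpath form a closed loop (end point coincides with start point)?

Start point (G0): (0.00, 0.00). End point (last G1): the path does not return to the start — open.

no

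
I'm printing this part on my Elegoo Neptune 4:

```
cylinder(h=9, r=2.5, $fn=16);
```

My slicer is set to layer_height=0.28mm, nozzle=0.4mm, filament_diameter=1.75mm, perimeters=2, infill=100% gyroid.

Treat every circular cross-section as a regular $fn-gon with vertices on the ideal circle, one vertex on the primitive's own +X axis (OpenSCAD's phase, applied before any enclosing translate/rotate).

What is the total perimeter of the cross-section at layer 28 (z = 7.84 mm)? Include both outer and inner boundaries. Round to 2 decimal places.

At z = 7.84 mm: the r=2.5 cylinder gives a regular 16-gon of circumradius 2.5 (constant along its height) (perimeter = 2·16·2.500·sin(180°/16) = 15.61 mm). Overall, the cross-section is a single solid region. Total boundary length (outer) = 15.61 mm.

15.61 mm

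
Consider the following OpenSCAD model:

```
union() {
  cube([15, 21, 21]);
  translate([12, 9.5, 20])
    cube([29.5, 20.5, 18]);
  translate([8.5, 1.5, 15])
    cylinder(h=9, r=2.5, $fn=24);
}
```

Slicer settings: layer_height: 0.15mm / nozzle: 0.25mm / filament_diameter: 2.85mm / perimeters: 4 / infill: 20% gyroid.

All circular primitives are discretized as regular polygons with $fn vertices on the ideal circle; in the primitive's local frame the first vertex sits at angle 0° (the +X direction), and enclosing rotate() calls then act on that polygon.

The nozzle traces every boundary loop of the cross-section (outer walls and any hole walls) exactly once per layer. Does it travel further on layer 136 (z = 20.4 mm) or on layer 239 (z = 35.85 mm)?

Layer 136 (z = 20.4): the 15×21 cube contributes its full rectangle (perimeter 72.00 mm); the cube at (12, 9.5) is present — its section is the full 29.5×20.5 rectangle (perimeter 100.00 mm); the r=2.5 cylinder at (8.5, 1.5) gives a regular 24-gon of circumradius 2.5 (constant along its height) (perimeter = 2·24·2.500·sin(180°/24) = 15.66 mm); Merging all regions: the regions partially overlap (shared area 51.18 mm²), so the edge portions inside another operand are dropped and the merged outline is re-measured after clipping — boundary = 143.64 mm. So its perimeter = 143.64 mm. Layer 239 (z = 35.85): the cube is absent (z outside [0, 21]); the cube at (12, 9.5) (footprint 29.5×20.5) is included at this height (perimeter 100.00 mm); the cylinder at (8.5, 1.5) is not intersected at this z (z outside [15, 24]); Combining (union): only the 29.5×20.5 cube at (12, 9.5) is present, so the union is just that shape — boundary = 100.00 mm. So its perimeter = 100.00 mm. Layer 136 is larger (143.64 vs 100.00 mm).

layer 136 (z = 20.4 mm)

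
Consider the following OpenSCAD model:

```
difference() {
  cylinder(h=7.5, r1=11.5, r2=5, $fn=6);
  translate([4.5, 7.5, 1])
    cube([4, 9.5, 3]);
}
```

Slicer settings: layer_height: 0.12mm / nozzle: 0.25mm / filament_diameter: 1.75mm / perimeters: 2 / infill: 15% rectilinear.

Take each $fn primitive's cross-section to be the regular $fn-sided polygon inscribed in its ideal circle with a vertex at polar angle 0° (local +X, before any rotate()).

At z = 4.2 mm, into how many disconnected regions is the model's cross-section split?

At z = 4.2 mm: the cone: at t=0.560 of its height the radius interpolates to r₁+(r₂−r₁)t = 7.860, giving a regular 6-gon of that circumradius; the cube at (4.5, 7.5) is not intersected at this z (z outside [1, 4]); After the difference (first − rest): none of the subtracted shapes is present at this height, so the cone is unchanged — 1 connected region. The result has 1 disconnected region.

1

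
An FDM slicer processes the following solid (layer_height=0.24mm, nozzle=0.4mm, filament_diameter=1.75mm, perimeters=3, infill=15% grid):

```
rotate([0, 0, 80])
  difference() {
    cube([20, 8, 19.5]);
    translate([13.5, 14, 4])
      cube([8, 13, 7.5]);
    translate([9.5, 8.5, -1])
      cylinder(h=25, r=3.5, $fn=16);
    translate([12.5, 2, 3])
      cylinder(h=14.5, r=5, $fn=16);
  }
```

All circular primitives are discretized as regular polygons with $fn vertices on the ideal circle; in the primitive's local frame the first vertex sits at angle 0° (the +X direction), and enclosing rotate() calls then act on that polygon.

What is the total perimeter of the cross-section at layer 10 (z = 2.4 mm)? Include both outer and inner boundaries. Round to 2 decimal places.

At z = 2.4 mm: the cube (footprint 20×8) is included at this height (perimeter 56.00 mm); the cube at (13.5, 14) does not reach this height (z outside [4, 11.5]); the cylinder at (9.5, 8.5): section is a regular 16-gon, circumradius r=3.5 (perimeter = 2·16·3.500·sin(180°/16) = 21.85 mm); the cylinder at (12.5, 2) is absent (z outside [3, 17.5]); Taking the first minus the rest: starting from the 20×8 cube, the r=3.5 cylinder at (9.5, 8.5) partially overlaps it — only the 15.30 mm² overlap (of its 37.50 mm²) is removed, clipping the outline — boundary = 59.10 mm; (rotated 80° about Z; rotation is an isometry so areas/perimeters/island counts are preserved). Overall, the cross-section is a single solid region. Total boundary length (outer) = 59.10 mm.

59.10 mm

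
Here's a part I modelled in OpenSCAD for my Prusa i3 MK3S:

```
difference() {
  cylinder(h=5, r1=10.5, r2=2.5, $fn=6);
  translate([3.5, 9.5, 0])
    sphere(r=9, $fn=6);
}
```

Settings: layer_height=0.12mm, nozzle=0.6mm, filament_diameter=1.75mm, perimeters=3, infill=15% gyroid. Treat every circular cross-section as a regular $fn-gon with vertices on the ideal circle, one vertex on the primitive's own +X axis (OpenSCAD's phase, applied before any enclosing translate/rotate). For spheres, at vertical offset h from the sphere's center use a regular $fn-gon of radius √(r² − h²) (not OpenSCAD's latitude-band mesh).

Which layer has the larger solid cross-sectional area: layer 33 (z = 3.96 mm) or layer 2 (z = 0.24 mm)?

layer 2 (z = 0.24 mm)

Layer 33 (z = 3.96): the cone contributes a regular 6-gon of circumradius 4.164 (interpolated between r1=10.5 and r2=2.5 at t=0.792) (area = (6/2)·4.164²·sin(360°/6) = 45.05 mm²); the r=9 sphere at (3.5, 9.5) contributes a regular 6-gon of circumradius √(9²−3.96²) = 8.082 (area = (6/2)·8.082²·sin(360°/6) = 169.70 mm²); Taking the first minus the rest: starting from the cone (45.05 mm²), the r=9 sphere at (3.5, 9.5) partially overlaps it — only the 3.60 mm² overlap (of its 169.70 mm²) is removed, clipping the outline — area = 41.44 mm². So its area = 41.44 mm². Layer 2 (z = 0.24): the cone: at t=0.048 of its height the radius interpolates to r₁+(r₂−r₁)t = 10.116, giving a regular 6-gon of that circumradius (area = (6/2)·10.116²·sin(360°/6) = 265.87 mm²); the sphere at (3.5, 9.5): section is a regular 6-gon, circumradius = √(r²−h²) = √(9²−0.24²) = 8.997 (area = (6/2)·8.997²·sin(360°/6) = 210.29 mm²); Subtracting the remaining from the first: starting from the cone (265.87 mm²), the r=9 sphere at (3.5, 9.5) partially overlaps it — only the 70.87 mm² overlap (of its 210.29 mm²) is removed, clipping the outline — area = 195.00 mm². So its area = 195.00 mm². Layer 2 is larger (195.00 vs 41.44 mm²).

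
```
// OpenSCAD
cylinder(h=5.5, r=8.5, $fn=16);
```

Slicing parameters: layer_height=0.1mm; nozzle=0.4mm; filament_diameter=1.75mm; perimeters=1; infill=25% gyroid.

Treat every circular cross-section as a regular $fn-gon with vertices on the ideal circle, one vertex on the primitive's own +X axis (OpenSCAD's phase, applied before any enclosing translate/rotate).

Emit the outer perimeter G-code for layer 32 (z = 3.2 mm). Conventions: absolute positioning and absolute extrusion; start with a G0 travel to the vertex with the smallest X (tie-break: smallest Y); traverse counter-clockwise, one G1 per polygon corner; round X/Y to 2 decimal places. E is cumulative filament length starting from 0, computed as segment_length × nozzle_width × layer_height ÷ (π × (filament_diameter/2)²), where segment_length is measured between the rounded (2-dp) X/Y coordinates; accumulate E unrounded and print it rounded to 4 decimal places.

G0 X-8.50 Y0.00 Z3.20
G1 X-7.85 Y-3.25 E0.0551
G1 X-6.01 Y-6.01 E0.1103
G1 X-3.25 Y-7.85 E0.1654
G1 X0.00 Y-8.50 E0.2206
G1 X3.25 Y-7.85 E0.2757
G1 X6.01 Y-6.01 E0.3308
G1 X7.85 Y-3.25 E0.3860
G1 X8.50 Y0.00 E0.4411
G1 X7.85 Y3.25 E0.4962
G1 X6.01 Y6.01 E0.5514
G1 X3.25 Y7.85 E0.6066
G1 X0.00 Y8.50 E0.6617
G1 X-3.25 Y7.85 E0.7168
G1 X-6.01 Y6.01 E0.7720
G1 X-7.85 Y3.25 E0.8271
G1 X-8.50 Y0.00 E0.8823

At z = 3.2 mm: the r=8.5 cylinder gives a regular 16-gon of circumradius 8.5 (constant along its height). The outline is a single polygon with 16 vertices. Extrusion per mm of travel: 0.4 × 0.1 / (π × 0.875²) = 0.016630. Accumulating E over each segment gives final E = 0.8823.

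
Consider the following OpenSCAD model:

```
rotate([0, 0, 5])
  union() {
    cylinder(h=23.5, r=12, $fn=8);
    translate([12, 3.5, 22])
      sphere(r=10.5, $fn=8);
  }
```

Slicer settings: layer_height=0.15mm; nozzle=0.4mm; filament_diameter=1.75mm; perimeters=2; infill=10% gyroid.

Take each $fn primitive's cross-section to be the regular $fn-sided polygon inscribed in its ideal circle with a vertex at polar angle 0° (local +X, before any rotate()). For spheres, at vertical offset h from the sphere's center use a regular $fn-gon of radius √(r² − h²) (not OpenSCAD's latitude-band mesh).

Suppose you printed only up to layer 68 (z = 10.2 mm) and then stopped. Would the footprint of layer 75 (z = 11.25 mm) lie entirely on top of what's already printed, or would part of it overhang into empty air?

entirely on top

Compare the two slices. At z = 10.2: the cylinder: section is a regular 8-gon, circumradius r=12 (area = (8/2)·12.000²·sin(360°/8) = 407.29 mm²); the sphere at (12, 3.5) does not reach this height (|z−center|=11.800 > r=10.5); Taking the union: only the r=12 cylinder is present, so the union is just that shape — area = 407.29 mm²; (whole slice rotated 5° about Z — lengths, areas and connectivity unchanged). At z = 11.25: the r=12 cylinder contributes a regular 8-gon of circumradius 12 (area = (8/2)·12.000²·sin(360°/8) = 407.29 mm²); the sphere at (12, 3.5) does not reach this height (|z−center|=10.750 > r=10.5); Merging all regions: only the r=12 cylinder is present, so the union is just that shape — area = 407.29 mm²; (rotated 5° about Z; rotation is an isometry so areas/perimeters/island counts are preserved). Checking containment: the cross-section at z = 11.25 is a subset of the cross-section at z = 10.2.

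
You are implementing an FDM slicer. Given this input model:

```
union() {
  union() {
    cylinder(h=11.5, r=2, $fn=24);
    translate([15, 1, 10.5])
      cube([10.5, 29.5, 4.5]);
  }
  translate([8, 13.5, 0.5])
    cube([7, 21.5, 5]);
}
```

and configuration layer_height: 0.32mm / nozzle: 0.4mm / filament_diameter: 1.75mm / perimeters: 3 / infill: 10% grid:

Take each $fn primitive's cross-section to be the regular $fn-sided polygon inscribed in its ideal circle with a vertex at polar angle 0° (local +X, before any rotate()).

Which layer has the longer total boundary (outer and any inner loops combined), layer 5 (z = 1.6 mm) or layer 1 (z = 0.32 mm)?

layer 5 (z = 1.6 mm)

Layer 5 (z = 1.6): the cylinder: section is a regular 24-gon, circumradius r=2 (perimeter = 2·24·2.000·sin(180°/24) = 12.53 mm); the cube at (15, 1) is absent (z outside [10.5, 15]); Combining (union): only the r=2 cylinder is present, so the union is just that shape — boundary = 12.53 mm; the 7×21.5 cube at (8, 13.5) contributes its full rectangle (perimeter 57.00 mm); Merging all regions: the 2 present regions are separate (no shared area or edge), so areas and boundary lengths simply add and each stays a separate island — boundary = 69.53 mm. So its perimeter = 69.53 mm. Layer 1 (z = 0.32): the r=2 cylinder contributes a regular 24-gon of circumradius 2 (perimeter = 2·24·2.000·sin(180°/24) = 12.53 mm); the cube at (15, 1) does not reach this height (z outside [10.5, 15]); Combining (union): only the r=2 cylinder is present, so the union is just that shape — boundary = 12.53 mm; the cube at (8, 13.5) is absent (z outside [0.5, 5.5]); Merging all regions: only that combined region is present, so the union is just that shape — boundary = 12.53 mm. So its perimeter = 12.53 mm. Layer 5 is larger (69.53 vs 12.53 mm).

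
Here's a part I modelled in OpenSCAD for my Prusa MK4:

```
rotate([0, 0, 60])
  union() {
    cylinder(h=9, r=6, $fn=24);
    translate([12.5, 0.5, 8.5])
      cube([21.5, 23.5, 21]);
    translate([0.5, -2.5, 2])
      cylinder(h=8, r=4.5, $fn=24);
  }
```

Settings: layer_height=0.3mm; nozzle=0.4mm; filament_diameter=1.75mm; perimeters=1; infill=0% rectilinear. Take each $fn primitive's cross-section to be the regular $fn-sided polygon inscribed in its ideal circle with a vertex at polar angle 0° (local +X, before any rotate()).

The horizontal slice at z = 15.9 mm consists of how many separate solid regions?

At z = 15.9 mm: the cylinder does not reach this height (z outside [0, 9]); the cube at (12.5, 0.5) is present — its section is the full 21.5×23.5 rectangle; the cylinder at (0.5, -2.5) does not reach this height (z outside [2, 10]); Taking the union: only the 21.5×23.5 cube at (12.5, 0.5) is present, so the union is just that shape — 1 connected region; (rotated 60° about Z; rotation is an isometry so areas/perimeters/island counts are preserved). The result has 1 disconnected region.

1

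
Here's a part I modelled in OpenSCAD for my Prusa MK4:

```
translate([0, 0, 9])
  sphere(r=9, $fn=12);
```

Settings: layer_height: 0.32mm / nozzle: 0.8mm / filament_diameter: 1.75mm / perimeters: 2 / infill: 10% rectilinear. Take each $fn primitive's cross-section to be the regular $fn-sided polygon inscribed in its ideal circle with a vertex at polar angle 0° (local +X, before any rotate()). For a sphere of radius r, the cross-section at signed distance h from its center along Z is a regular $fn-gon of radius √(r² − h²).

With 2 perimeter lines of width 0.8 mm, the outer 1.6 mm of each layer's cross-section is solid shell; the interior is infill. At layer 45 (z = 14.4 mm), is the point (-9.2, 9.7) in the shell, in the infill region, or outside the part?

outside

At z = 14.4 mm: the sphere: section is a regular 12-gon, circumradius = √(r²−h²) = √(9²−5.4²) = 7.200. Overall, the cross-section is a single solid region. The nearest boundary edge runs (-3.60, 6.24)→(-6.24, 3.60); distance from the point to it = 6.41 mm. The point is not inside any of the regions above, so it lies outside the cross-section (6.41 mm from the nearest boundary).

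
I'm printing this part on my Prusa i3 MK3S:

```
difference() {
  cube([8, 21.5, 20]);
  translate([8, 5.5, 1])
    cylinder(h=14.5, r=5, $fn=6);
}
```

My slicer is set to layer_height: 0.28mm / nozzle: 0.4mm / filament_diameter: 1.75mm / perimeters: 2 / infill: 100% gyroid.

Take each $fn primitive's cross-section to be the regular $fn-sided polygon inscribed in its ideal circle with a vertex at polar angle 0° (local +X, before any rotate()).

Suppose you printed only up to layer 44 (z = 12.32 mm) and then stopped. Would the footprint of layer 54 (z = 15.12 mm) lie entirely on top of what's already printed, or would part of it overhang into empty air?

entirely on top

Compare the two slices. At z = 12.32: the 8×21.5 cube contributes its full rectangle (area 172.00 mm²); the r=5 cylinder at (8, 5.5) gives a regular 6-gon of circumradius 5 (constant along its height) (area = (6/2)·5.000²·sin(360°/6) = 64.95 mm²); Taking the first minus the rest: starting from the 8×21.5 cube (172.00 mm²), the r=5 cylinder at (8, 5.5) partially overlaps it — only the 32.48 mm² overlap (of its 64.95 mm²) is removed, clipping the outline — area = 139.52 mm². At z = 15.12: the cube is present — its section is the full 8×21.5 rectangle (area 172.00 mm²); the cylinder at (8, 5.5): section is a regular 6-gon, circumradius r=5 (area = (6/2)·5.000²·sin(360°/6) = 64.95 mm²); Subtracting the remaining from the first: starting from the 8×21.5 cube (172.00 mm²), the r=5 cylinder at (8, 5.5) partially overlaps it — only the 32.48 mm² overlap (of its 64.95 mm²) is removed, clipping the outline — area = 139.52 mm². Checking containment: the cross-section at z = 15.12 is a subset of the cross-section at z = 12.32.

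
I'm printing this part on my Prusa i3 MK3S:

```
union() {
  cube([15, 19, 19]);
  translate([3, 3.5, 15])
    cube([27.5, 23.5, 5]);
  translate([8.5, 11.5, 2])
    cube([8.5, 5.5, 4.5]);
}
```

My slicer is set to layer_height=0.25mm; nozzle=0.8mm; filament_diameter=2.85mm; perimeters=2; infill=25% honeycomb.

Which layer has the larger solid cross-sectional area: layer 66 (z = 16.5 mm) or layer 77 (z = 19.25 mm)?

layer 66 (z = 16.5 mm)

Layer 66 (z = 16.5): the 15×19 cube contributes its full rectangle (area 285.00 mm²); the 27.5×23.5 cube at (3, 3.5) contributes its full rectangle (area 646.25 mm²); the cube at (8.5, 11.5) is not intersected at this z (z outside [2, 6.5]); Taking the union: the regions partially overlap — summed areas 931.25 mm² minus the doubly-counted overlap 186.00 mm² gives 745.25 mm² — area = 745.25 mm². So its area = 745.25 mm². Layer 77 (z = 19.25): the cube is not intersected at this z (z outside [0, 19]); the cube at (3, 3.5) is present — its section is the full 27.5×23.5 rectangle (area 646.25 mm²); the cube at (8.5, 11.5) is absent (z outside [2, 6.5]); Taking the union: only the 27.5×23.5 cube at (3, 3.5) is present, so the union is just that shape — area = 646.25 mm². So its area = 646.25 mm². Layer 66 is larger (745.25 vs 646.25 mm²).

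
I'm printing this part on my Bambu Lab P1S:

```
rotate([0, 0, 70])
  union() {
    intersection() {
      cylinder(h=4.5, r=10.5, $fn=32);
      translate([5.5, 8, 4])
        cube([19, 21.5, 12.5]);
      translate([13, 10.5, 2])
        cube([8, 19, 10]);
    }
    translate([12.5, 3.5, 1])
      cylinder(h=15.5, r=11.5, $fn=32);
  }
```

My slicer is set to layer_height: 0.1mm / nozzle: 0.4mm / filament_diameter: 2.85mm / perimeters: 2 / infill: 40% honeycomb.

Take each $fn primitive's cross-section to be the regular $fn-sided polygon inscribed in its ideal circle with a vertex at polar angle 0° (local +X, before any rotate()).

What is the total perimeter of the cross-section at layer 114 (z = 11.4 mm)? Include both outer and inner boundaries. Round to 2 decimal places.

72.14 mm

At z = 11.4 mm: the cylinder does not reach this height (z outside [0, 4.5]); the 19×21.5 cube at (5.5, 8) contributes its full rectangle (perimeter 81.00 mm); the cube at (13, 10.5) is present — its section is the full 8×19 rectangle (perimeter 54.00 mm); Keeping only the common overlap: at least one operand is absent at this height, so nothing remains; the cylinder at (12.5, 3.5): section is a regular 32-gon, circumradius r=11.5 (perimeter = 2·32·11.500·sin(180°/32) = 72.14 mm); Combining (union): only the r=11.5 cylinder at (12.5, 3.5) is present, so the union is just that shape — boundary = 72.14 mm; (rotated 70° about Z; rotation is an isometry so areas/perimeters/island counts are preserved). Overall, the cross-section is a single solid region. Total boundary length (outer) = 72.14 mm.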